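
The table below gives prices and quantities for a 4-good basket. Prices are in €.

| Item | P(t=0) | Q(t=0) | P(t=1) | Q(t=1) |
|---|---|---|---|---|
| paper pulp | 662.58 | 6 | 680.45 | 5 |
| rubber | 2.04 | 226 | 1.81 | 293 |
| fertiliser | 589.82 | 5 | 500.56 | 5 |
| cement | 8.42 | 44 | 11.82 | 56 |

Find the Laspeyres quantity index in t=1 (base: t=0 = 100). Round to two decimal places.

94.52

Laspeyres quantity index uses base-period prices as weights.
ΣP(t=0)·Q(t=1) = 662.58×5 + 2.04×293 + 589.82×5 + 8.42×56 = 3312.9 + 597.72 + 2949.1 + 471.52 = 7331.24
ΣP(t=0)·Q(t=0) = 662.58×6 + 2.04×226 + 589.82×5 + 8.42×44 = 3975.48 + 461.04 + 2949.1 + 370.48 = 7756.1
Index = 7331.24 / 7756.1 × 100 = 94.5222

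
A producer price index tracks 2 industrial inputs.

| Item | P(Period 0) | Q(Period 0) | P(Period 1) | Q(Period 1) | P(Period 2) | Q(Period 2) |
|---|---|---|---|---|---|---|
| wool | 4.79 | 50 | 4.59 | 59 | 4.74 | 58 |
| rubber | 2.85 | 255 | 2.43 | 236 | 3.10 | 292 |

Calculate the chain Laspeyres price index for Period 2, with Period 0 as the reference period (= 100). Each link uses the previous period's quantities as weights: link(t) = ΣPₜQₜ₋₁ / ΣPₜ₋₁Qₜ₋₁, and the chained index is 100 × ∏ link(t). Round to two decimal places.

Link Period 0→Period 1:
ΣP(Period 1)Q(Period 0) = 4.59×50 + 2.43×255 = 229.5 + 619.65 = 849.15
ΣP(Period 0)Q(Period 0) = 4.79×50 + 2.85×255 = 239.5 + 726.75 = 966.25
link = 849.15/966.25 = 0.878810
Link Period 1→Period 2:
ΣP(Period 2)Q(Period 1) = 4.74×59 + 3.10×236 = 279.66 + 731.6 = 1011.26
ΣP(Period 1)Q(Period 1) = 4.59×59 + 2.43×236 = 270.81 + 573.48 = 844.29
link = 1011.26/844.29 = 1.197764
Chained index = 100 × 0.878810 × 1.197764 = 105.2607

105.26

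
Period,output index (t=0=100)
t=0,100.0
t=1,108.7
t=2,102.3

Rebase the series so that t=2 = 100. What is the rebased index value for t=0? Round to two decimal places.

97.75

Rebased(t=0) = 100.0 / 102.3 × 100 = 97.7517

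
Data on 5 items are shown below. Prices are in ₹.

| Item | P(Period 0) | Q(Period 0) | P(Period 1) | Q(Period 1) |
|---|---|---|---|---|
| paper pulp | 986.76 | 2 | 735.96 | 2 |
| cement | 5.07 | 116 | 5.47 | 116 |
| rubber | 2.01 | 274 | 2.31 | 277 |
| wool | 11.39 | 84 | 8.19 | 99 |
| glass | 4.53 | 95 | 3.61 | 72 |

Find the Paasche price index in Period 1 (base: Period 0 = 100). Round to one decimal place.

83.5

Paasche price index uses current-period quantities as weights.
ΣP(Period 1)·Q(Period 1) = 735.96×2 + 5.47×116 + 2.31×277 + 8.19×99 + 3.61×72 = 1471.92 + 634.52 + 639.87 + 810.81 + 259.92 = 3817.04
ΣP(Period 0)·Q(Period 1) = 986.76×2 + 5.07×116 + 2.01×277 + 11.39×99 + 4.53×72 = 1973.52 + 588.12 + 556.77 + 1127.61 + 326.16 = 4572.18
Index = 3817.04 / 4572.18 × 100 = 83.4840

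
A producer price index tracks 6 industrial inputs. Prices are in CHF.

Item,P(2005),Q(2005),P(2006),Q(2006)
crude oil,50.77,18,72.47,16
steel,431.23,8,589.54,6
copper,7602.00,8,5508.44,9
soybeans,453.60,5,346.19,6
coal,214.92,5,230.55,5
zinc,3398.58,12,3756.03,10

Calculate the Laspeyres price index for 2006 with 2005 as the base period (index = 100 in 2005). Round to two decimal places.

89.70

Laspeyres price index uses base-period quantities as weights.
ΣP(2006)·Q(2005) = 72.47×18 + 589.54×8 + 5508.44×8 + 346.19×5 + 230.55×5 + 3756.03×12 = 1304.46 + 4716.32 + 44067.52 + 1730.95 + 1152.75 + 45072.36 = 98044.36
ΣP(2005)·Q(2005) = 50.77×18 + 431.23×8 + 7602.00×8 + 453.60×5 + 214.92×5 + 3398.58×12 = 913.86 + 3449.84 + 60816 + 2268 + 1074.6 + 40782.96 = 109305.26
Index = 98044.36 / 109305.26 × 100 = 89.6978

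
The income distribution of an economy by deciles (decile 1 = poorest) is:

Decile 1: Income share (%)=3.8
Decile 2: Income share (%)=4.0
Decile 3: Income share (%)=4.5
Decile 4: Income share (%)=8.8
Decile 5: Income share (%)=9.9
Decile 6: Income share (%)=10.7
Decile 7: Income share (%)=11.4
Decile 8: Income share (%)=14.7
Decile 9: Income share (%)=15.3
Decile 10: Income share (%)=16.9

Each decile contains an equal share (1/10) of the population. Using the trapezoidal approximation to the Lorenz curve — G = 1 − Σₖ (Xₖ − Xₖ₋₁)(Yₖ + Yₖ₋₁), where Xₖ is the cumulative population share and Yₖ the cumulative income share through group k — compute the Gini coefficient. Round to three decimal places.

Cumulative income shares Yₖ: 0.0380, 0.0780, 0.1230, 0.2110, 0.3100, 0.4170, 0.5310, 0.6780, 0.8310, 1.0000
Σ (Xₖ−Xₖ₋₁)(Yₖ+Yₖ₋₁) = (1/10)(0.0380+0.0000) + (1/10)(0.0780+0.0380) + (1/10)(0.1230+0.0780) + (1/10)(0.2110+0.1230) + (1/10)(0.3100+0.2110) + (1/10)(0.4170+0.3100) + (1/10)(0.5310+0.4170) + (1/10)(0.6780+0.5310) + (1/10)(0.8310+0.6780) + (1/10)(1.0000+0.8310)
  = 0.0038 + 0.0116 + 0.0201 + 0.0334 + 0.0521 + 0.0727 + 0.0948 + 0.1209 + 0.1509 + 0.1831 = 0.7434
G = 1 − 0.7434 = 0.2566

0.257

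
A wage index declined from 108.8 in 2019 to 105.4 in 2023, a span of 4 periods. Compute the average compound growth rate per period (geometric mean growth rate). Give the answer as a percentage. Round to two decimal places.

Growth factor = (105.4/108.8)^(1/4) = (0.968750)^(1/4) = 0.992094
Growth rate = 0.992094 − 1 = -0.007906 = -0.7906%

-0.79%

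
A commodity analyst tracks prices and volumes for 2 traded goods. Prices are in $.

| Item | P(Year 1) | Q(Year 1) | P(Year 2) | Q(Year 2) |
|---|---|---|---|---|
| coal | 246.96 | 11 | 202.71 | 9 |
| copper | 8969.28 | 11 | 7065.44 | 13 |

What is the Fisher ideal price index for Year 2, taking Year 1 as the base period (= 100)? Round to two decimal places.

78.85

Laspeyres component (base-period weights):
ΣP(Year 2)Q(Year 1) = 202.71×11 + 7065.44×11 = 2229.81 + 77719.84 = 79949.65
ΣP(Year 1)Q(Year 1) = 246.96×11 + 8969.28×11 = 2716.56 + 98662.08 = 101378.64
L = 79949.65 / 101378.64 × 100 = 78.8624
Paasche component (current-period weights):
ΣP(Year 2)Q(Year 2) = 202.71×9 + 7065.44×13 = 1824.39 + 91850.72 = 93675.11
ΣP(Year 1)Q(Year 2) = 246.96×9 + 8969.28×13 = 2222.64 + 116600.64 = 118823.28
P = 93675.11 / 118823.28 × 100 = 78.8357
Fisher = √(L × P) = √(78.8624 × 78.8357) = 78.8490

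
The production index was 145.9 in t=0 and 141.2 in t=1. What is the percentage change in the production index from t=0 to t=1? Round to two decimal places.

-3.22%

Change = (141.2 − 145.9) / 145.9 × 100
       = -4.7 / 145.9 × 100 = -3.2214%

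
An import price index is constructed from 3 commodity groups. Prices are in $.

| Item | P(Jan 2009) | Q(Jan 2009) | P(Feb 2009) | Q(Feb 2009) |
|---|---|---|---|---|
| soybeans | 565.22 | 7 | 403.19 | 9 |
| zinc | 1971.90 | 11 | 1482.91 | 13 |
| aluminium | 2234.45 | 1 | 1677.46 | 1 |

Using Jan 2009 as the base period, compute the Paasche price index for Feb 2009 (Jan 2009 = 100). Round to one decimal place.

Paasche price index uses current-period quantities as weights.
ΣP(Feb 2009)·Q(Feb 2009) = 403.19×9 + 1482.91×13 + 1677.46×1 = 3628.71 + 19277.83 + 1677.46 = 24584
ΣP(Jan 2009)·Q(Feb 2009) = 565.22×9 + 1971.90×13 + 2234.45×1 = 5086.98 + 25634.7 + 2234.45 = 32956.13
Index = 24584 / 32956.13 × 100 = 74.5961

74.6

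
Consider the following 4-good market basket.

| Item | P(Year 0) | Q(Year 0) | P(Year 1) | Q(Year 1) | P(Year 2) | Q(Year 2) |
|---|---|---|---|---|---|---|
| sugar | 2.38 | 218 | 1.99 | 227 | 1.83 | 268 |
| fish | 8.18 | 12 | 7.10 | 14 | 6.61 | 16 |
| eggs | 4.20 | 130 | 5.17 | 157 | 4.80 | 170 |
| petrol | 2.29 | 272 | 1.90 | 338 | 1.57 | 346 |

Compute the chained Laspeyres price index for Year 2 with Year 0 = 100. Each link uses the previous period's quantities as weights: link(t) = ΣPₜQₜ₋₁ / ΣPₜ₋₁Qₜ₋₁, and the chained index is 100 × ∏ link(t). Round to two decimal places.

Link Year 0→Year 1:
ΣP(Year 1)Q(Year 0) = 1.99×218 + 7.10×12 + 5.17×130 + 1.90×272 = 433.82 + 85.2 + 672.1 + 516.8 = 1707.92
ΣP(Year 0)Q(Year 0) = 2.38×218 + 8.18×12 + 4.20×130 + 2.29×272 = 518.84 + 98.16 + 546 + 622.88 = 1785.88
link = 1707.92/1785.88 = 0.956346
Link Year 1→Year 2:
ΣP(Year 2)Q(Year 1) = 1.83×227 + 6.61×14 + 4.80×157 + 1.57×338 = 415.41 + 92.54 + 753.6 + 530.66 = 1792.21
ΣP(Year 1)Q(Year 1) = 1.99×227 + 7.10×14 + 5.17×157 + 1.90×338 = 451.73 + 99.4 + 811.69 + 642.2 = 2005.02
link = 1792.21/2005.02 = 0.893861
Chained index = 100 × 0.956346 × 0.893861 = 85.4841

85.48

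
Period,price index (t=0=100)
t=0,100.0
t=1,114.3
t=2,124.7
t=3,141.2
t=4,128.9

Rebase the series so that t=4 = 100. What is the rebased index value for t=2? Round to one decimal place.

Rebased(t=2) = 124.7 / 128.9 × 100 = 96.7417

96.7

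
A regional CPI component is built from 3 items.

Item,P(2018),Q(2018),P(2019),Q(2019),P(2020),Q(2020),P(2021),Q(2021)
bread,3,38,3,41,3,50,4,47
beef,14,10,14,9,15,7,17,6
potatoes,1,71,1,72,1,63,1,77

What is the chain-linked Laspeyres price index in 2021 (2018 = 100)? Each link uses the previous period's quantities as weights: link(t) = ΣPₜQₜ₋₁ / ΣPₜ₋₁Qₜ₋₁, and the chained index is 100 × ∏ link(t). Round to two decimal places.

123.49

Link 2018→2019:
ΣP(2019)Q(2018) = 3×38 + 14×10 + 1×71 = 114 + 140 + 71 = 325
ΣP(2018)Q(2018) = 3×38 + 14×10 + 1×71 = 114 + 140 + 71 = 325
link = 325/325 = 1.000000
Link 2019→2020:
ΣP(2020)Q(2019) = 3×41 + 15×9 + 1×72 = 123 + 135 + 72 = 330
ΣP(2019)Q(2019) = 3×41 + 14×9 + 1×72 = 123 + 126 + 72 = 321
link = 330/321 = 1.028037
Link 2020→2021:
ΣP(2021)Q(2020) = 4×50 + 17×7 + 1×63 = 200 + 119 + 63 = 382
ΣP(2020)Q(2020) = 3×50 + 15×7 + 1×63 = 150 + 105 + 63 = 318
link = 382/318 = 1.201258
Chained index = 100 × 1.000000 × 1.028037 × 1.201258 = 123.4938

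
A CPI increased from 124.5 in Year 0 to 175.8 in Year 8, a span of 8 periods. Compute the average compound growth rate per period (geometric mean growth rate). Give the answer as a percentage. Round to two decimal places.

Growth factor = (175.8/124.5)^(1/8) = (1.412048)^(1/8) = 1.044074
Growth rate = 1.044074 − 1 = 0.044074 = 4.4074%

4.41%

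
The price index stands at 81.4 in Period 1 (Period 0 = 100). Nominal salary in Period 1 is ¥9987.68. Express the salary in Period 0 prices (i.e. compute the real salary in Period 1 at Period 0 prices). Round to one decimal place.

Real = Nominal ÷ (Index/100) = 9987.68 ÷ (81.4/100)
     = 9987.68 ÷ 0.814 = 12269.8771

12269.9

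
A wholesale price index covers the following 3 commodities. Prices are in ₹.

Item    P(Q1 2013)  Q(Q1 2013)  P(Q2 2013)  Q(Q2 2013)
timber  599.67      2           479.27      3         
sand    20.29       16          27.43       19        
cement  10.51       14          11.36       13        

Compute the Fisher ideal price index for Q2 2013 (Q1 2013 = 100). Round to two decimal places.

Laspeyres component (base-period weights):
ΣP(Q2 2013)Q(Q1 2013) = 479.27×2 + 27.43×16 + 11.36×14 = 958.54 + 438.88 + 159.04 = 1556.46
ΣP(Q1 2013)Q(Q1 2013) = 599.67×2 + 20.29×16 + 10.51×14 = 1199.34 + 324.64 + 147.14 = 1671.12
L = 1556.46 / 1671.12 × 100 = 93.1387
Paasche component (current-period weights):
ΣP(Q2 2013)Q(Q2 2013) = 479.27×3 + 27.43×19 + 11.36×13 = 1437.81 + 521.17 + 147.68 = 2106.66
ΣP(Q1 2013)Q(Q2 2013) = 599.67×3 + 20.29×19 + 10.51×13 = 1799.01 + 385.51 + 136.63 = 2321.15
P = 2106.66 / 2321.15 × 100 = 90.7593
Fisher = √(L × P) = √(93.1387 × 90.7593) = 91.9413

91.94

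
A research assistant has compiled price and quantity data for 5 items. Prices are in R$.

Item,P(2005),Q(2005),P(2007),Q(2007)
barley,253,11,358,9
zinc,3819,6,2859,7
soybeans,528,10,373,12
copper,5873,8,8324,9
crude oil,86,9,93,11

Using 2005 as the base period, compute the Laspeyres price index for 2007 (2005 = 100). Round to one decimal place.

117.2

Laspeyres price index uses base-period quantities as weights.
ΣP(2007)·Q(2005) = 358×11 + 2859×6 + 373×10 + 8324×8 + 93×9 = 3938 + 17154 + 3730 + 66592 + 837 = 92251
ΣP(2005)·Q(2005) = 253×11 + 3819×6 + 528×10 + 5873×8 + 86×9 = 2783 + 22914 + 5280 + 46984 + 774 = 78735
Index = 92251 / 78735 × 100 = 117.1664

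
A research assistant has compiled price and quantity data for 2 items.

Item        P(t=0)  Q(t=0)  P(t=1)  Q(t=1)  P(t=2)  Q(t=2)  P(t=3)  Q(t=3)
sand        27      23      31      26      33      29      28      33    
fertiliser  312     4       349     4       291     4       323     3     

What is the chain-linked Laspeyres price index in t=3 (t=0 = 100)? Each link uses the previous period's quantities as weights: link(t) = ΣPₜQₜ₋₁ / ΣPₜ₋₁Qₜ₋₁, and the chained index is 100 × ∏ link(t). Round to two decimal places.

Link t=0→t=1:
ΣP(t=1)Q(t=0) = 31×23 + 349×4 = 713 + 1396 = 2109
ΣP(t=0)Q(t=0) = 27×23 + 312×4 = 621 + 1248 = 1869
link = 2109/1869 = 1.128411
Link t=1→t=2:
ΣP(t=2)Q(t=1) = 33×26 + 291×4 = 858 + 1164 = 2022
ΣP(t=1)Q(t=1) = 31×26 + 349×4 = 806 + 1396 = 2202
link = 2022/2202 = 0.918256
Link t=2→t=3:
ΣP(t=3)Q(t=2) = 28×29 + 323×4 = 812 + 1292 = 2104
ΣP(t=2)Q(t=2) = 33×29 + 291×4 = 957 + 1164 = 2121
link = 2104/2121 = 0.991985
Chained index = 100 × 1.128411 × 0.918256 × 0.991985 = 102.7865

102.79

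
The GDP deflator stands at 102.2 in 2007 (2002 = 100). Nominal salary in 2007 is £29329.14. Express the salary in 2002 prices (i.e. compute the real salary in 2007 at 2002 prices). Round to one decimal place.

28697.8

Real = Nominal ÷ (Index/100) = 29329.14 ÷ (102.2/100)
     = 29329.14 ÷ 1.022 = 28697.7886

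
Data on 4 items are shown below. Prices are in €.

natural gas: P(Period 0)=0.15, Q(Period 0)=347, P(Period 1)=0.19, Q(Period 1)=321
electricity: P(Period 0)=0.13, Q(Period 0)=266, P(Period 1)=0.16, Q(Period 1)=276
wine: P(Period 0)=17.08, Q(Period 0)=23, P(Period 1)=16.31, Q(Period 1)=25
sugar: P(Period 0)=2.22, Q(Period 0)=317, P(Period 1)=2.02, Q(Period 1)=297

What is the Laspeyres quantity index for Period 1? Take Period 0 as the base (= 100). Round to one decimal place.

98.9

Laspeyres quantity index uses base-period prices as weights.
ΣP(Period 0)·Q(Period 1) = 0.15×321 + 0.13×276 + 17.08×25 + 2.22×297 = 48.15 + 35.88 + 427 + 659.34 = 1170.37
ΣP(Period 0)·Q(Period 0) = 0.15×347 + 0.13×266 + 17.08×23 + 2.22×317 = 52.05 + 34.58 + 392.84 + 703.74 = 1183.21
Index = 1170.37 / 1183.21 × 100 = 98.9148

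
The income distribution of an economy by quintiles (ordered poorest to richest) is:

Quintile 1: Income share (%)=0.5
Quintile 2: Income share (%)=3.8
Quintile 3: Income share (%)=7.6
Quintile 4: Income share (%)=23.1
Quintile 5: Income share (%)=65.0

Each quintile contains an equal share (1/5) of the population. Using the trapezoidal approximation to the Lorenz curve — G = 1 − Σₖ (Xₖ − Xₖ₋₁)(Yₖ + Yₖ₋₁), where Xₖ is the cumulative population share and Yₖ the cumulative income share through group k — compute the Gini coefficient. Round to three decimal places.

Cumulative income shares Yₖ: 0.0050, 0.0430, 0.1190, 0.3500, 1.0000
Σ (Xₖ−Xₖ₋₁)(Yₖ+Yₖ₋₁) = (1/5)(0.0050+0.0000) + (1/5)(0.0430+0.0050) + (1/5)(0.1190+0.0430) + (1/5)(0.3500+0.1190) + (1/5)(1.0000+0.3500)
  = 0.0010 + 0.0096 + 0.0324 + 0.0938 + 0.2700 = 0.4068
G = 1 − 0.4068 = 0.5932

0.593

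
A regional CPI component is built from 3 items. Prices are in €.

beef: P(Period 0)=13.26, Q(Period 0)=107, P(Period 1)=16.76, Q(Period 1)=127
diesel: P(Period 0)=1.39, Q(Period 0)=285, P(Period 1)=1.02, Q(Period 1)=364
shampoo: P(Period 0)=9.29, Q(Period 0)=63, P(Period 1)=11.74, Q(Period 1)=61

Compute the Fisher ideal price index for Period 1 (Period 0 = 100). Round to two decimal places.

Laspeyres component (base-period weights):
ΣP(Period 1)Q(Period 0) = 16.76×107 + 1.02×285 + 11.74×63 = 1793.32 + 290.7 + 739.62 = 2823.64
ΣP(Period 0)Q(Period 0) = 13.26×107 + 1.39×285 + 9.29×63 = 1418.82 + 396.15 + 585.27 = 2400.24
L = 2823.64 / 2400.24 × 100 = 117.6399
Paasche component (current-period weights):
ΣP(Period 1)Q(Period 1) = 16.76×127 + 1.02×364 + 11.74×61 = 2128.52 + 371.28 + 716.14 = 3215.94
ΣP(Period 0)Q(Period 1) = 13.26×127 + 1.39×364 + 9.29×61 = 1684.02 + 505.96 + 566.69 = 2756.67
P = 3215.94 / 2756.67 × 100 = 116.6603
Fisher = √(L × P) = √(117.6399 × 116.6603) = 117.1491

117.15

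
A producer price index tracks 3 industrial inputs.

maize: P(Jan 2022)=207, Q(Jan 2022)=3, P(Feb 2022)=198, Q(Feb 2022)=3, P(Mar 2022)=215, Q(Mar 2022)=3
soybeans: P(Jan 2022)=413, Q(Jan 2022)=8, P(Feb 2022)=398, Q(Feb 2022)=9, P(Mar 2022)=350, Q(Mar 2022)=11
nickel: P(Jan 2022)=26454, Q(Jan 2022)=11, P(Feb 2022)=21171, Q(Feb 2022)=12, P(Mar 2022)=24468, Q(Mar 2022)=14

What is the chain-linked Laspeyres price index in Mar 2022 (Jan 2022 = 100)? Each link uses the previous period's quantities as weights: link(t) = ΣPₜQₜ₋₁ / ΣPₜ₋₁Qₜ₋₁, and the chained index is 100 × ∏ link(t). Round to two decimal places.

92.42

Link Jan 2022→Feb 2022:
ΣP(Feb 2022)Q(Jan 2022) = 198×3 + 398×8 + 21171×11 = 594 + 3184 + 232881 = 236659
ΣP(Jan 2022)Q(Jan 2022) = 207×3 + 413×8 + 26454×11 = 621 + 3304 + 290994 = 294919
link = 236659/294919 = 0.802454
Link Feb 2022→Mar 2022:
ΣP(Mar 2022)Q(Feb 2022) = 215×3 + 350×9 + 24468×12 = 645 + 3150 + 293616 = 297411
ΣP(Feb 2022)Q(Feb 2022) = 198×3 + 398×9 + 21171×12 = 594 + 3582 + 254052 = 258228
link = 297411/258228 = 1.151738
Chained index = 100 × 0.802454 × 1.151738 = 92.4217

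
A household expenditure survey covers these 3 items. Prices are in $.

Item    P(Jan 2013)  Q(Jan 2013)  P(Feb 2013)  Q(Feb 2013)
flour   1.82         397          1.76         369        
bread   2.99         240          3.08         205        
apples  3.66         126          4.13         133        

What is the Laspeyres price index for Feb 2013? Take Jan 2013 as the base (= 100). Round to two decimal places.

Laspeyres price index uses base-period quantities as weights.
ΣP(Feb 2013)·Q(Jan 2013) = 1.76×397 + 3.08×240 + 4.13×126 = 698.72 + 739.2 + 520.38 = 1958.3
ΣP(Jan 2013)·Q(Jan 2013) = 1.82×397 + 2.99×240 + 3.66×126 = 722.54 + 717.6 + 461.16 = 1901.3
Index = 1958.3 / 1901.3 × 100 = 102.9979

103.00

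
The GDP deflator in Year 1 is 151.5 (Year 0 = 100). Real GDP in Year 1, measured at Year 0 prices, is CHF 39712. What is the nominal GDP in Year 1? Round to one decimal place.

Nominal = Real × (Index/100) = 39712 × (151.5/100)
        = 39712 × 1.515 = 60163.6800

60163.7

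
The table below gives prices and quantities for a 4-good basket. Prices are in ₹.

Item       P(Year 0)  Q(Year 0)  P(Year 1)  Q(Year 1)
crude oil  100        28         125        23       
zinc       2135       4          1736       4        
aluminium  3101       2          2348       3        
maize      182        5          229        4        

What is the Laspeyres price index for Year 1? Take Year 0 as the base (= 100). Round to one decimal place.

88.3

Laspeyres price index uses base-period quantities as weights.
ΣP(Year 1)·Q(Year 0) = 125×28 + 1736×4 + 2348×2 + 229×5 = 3500 + 6944 + 4696 + 1145 = 16285
ΣP(Year 0)·Q(Year 0) = 100×28 + 2135×4 + 3101×2 + 182×5 = 2800 + 8540 + 6202 + 910 = 18452
Index = 16285 / 18452 × 100 = 88.2560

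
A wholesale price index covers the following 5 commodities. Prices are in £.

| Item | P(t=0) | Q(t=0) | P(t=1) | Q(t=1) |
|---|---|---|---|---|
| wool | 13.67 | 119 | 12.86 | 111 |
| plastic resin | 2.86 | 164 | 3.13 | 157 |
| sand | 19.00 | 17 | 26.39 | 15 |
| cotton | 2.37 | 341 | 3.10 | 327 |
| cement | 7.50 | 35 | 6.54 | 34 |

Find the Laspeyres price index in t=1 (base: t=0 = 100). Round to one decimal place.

Laspeyres price index uses base-period quantities as weights.
ΣP(t=1)·Q(t=0) = 12.86×119 + 3.13×164 + 26.39×17 + 3.10×341 + 6.54×35 = 1530.34 + 513.32 + 448.63 + 1057.1 + 228.9 = 3778.29
ΣP(t=0)·Q(t=0) = 13.67×119 + 2.86×164 + 19.00×17 + 2.37×341 + 7.50×35 = 1626.73 + 469.04 + 323 + 808.17 + 262.5 = 3489.44
Index = 3778.29 / 3489.44 × 100 = 108.2778

108.3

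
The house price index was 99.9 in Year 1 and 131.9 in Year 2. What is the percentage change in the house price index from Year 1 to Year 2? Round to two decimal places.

Change = (131.9 − 99.9) / 99.9 × 100
       = 32.0 / 99.9 × 100 = 32.0320%

32.03%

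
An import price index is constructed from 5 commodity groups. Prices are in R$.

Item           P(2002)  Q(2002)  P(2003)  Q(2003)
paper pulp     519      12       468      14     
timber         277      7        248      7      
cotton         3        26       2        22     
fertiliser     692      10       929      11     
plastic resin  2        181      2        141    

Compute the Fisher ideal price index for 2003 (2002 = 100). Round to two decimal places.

109.78

Laspeyres component (base-period weights):
ΣP(2003)Q(2002) = 468×12 + 248×7 + 2×26 + 929×10 + 2×181 = 5616 + 1736 + 52 + 9290 + 362 = 17056
ΣP(2002)Q(2002) = 519×12 + 277×7 + 3×26 + 692×10 + 2×181 = 6228 + 1939 + 78 + 6920 + 362 = 15527
L = 17056 / 15527 × 100 = 109.8474
Paasche component (current-period weights):
ΣP(2003)Q(2003) = 468×14 + 248×7 + 2×22 + 929×11 + 2×141 = 6552 + 1736 + 44 + 10219 + 282 = 18833
ΣP(2002)Q(2003) = 519×14 + 277×7 + 3×22 + 692×11 + 2×141 = 7266 + 1939 + 66 + 7612 + 282 = 17165
P = 18833 / 17165 × 100 = 109.7174
Fisher = √(L × P) = √(109.8474 × 109.7174) = 109.7824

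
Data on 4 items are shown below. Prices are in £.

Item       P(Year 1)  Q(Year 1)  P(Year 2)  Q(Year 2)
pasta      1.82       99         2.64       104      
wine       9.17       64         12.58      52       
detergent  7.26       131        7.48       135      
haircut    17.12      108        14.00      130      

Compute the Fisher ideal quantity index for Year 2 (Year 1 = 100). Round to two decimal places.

107.07

Laspeyres component (base-period weights):
ΣP(Year 1)Q(Year 2) = 1.82×104 + 9.17×52 + 7.26×135 + 17.12×130 = 189.28 + 476.84 + 980.1 + 2225.6 = 3871.82
ΣP(Year 1)Q(Year 1) = 1.82×99 + 9.17×64 + 7.26×131 + 17.12×108 = 180.18 + 586.88 + 951.06 + 1848.96 = 3567.08
L = 3871.82 / 3567.08 × 100 = 108.5431
Paasche component (current-period weights):
ΣP(Year 2)Q(Year 2) = 2.64×104 + 12.58×52 + 7.48×135 + 14.00×130 = 274.56 + 654.16 + 1009.8 + 1820 = 3758.52
ΣP(Year 2)Q(Year 1) = 2.64×99 + 12.58×64 + 7.48×131 + 14.00×108 = 261.36 + 805.12 + 979.88 + 1512 = 3558.36
P = 3758.52 / 3558.36 × 100 = 105.6251
Fisher = √(L × P) = √(108.5431 × 105.6251) = 107.0742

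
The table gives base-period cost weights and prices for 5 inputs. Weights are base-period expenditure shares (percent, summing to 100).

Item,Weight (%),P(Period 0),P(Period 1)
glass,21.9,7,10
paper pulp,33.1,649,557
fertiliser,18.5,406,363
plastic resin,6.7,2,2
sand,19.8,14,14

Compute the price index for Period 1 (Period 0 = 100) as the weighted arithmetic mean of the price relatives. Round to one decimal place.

glass: 21.9 × (10/7) = 21.9 × 1.428571 = 31.2857
paper pulp: 33.1 × (557/649) = 33.1 × 0.858243 = 28.4079
fertiliser: 18.5 × (363/406) = 18.5 × 0.894089 = 16.5406
plastic resin: 6.7 × (2/2) = 6.7 × 1.000000 = 6.7000
sand: 19.8 × (14/14) = 19.8 × 1.000000 = 19.8000
Index = Σ wᵢ·(p₁ᵢ/p₀ᵢ) = 31.2857 + 28.4079 + 16.5406 + 6.7000 + 19.8000 = 102.7342

102.7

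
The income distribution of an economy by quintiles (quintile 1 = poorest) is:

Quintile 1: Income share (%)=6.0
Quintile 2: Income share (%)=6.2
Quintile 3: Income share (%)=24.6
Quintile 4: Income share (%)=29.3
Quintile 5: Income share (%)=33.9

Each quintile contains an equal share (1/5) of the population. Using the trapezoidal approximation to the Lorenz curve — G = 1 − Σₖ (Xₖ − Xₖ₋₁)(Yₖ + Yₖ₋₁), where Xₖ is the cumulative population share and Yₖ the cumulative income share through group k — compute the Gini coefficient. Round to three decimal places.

Cumulative income shares Yₖ: 0.0600, 0.1220, 0.3680, 0.6610, 1.0000
Σ (Xₖ−Xₖ₋₁)(Yₖ+Yₖ₋₁) = (1/5)(0.0600+0.0000) + (1/5)(0.1220+0.0600) + (1/5)(0.3680+0.1220) + (1/5)(0.6610+0.3680) + (1/5)(1.0000+0.6610)
  = 0.0120 + 0.0364 + 0.0980 + 0.2058 + 0.3322 = 0.6844
G = 1 − 0.6844 = 0.3156

0.316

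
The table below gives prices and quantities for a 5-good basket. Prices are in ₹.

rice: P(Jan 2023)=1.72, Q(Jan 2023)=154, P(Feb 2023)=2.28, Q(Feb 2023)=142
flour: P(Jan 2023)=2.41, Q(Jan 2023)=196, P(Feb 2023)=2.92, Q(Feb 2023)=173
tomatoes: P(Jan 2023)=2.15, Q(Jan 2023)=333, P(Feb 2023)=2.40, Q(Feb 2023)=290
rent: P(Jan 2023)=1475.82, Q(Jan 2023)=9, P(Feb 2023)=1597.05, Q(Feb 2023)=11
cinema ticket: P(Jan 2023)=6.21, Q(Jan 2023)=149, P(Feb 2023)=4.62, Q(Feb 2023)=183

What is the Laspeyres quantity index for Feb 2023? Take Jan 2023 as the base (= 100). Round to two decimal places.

119.12

Laspeyres quantity index uses base-period prices as weights.
ΣP(Jan 2023)·Q(Feb 2023) = 1.72×142 + 2.41×173 + 2.15×290 + 1475.82×11 + 6.21×183 = 244.24 + 416.93 + 623.5 + 16234.02 + 1136.43 = 18655.12
ΣP(Jan 2023)·Q(Jan 2023) = 1.72×154 + 2.41×196 + 2.15×333 + 1475.82×9 + 6.21×149 = 264.88 + 472.36 + 715.95 + 13282.38 + 925.29 = 15660.86
Index = 18655.12 / 15660.86 × 100 = 119.1194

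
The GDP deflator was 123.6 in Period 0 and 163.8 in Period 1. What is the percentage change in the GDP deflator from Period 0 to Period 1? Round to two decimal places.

Change = (163.8 − 123.6) / 123.6 × 100
       = 40.2 / 123.6 × 100 = 32.5243%

32.52%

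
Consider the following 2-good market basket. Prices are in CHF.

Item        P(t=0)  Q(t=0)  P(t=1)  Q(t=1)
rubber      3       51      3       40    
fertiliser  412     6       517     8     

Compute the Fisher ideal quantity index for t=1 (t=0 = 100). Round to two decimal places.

130.44

Laspeyres component (base-period weights):
ΣP(t=0)Q(t=1) = 3×40 + 412×8 = 120 + 3296 = 3416
ΣP(t=0)Q(t=0) = 3×51 + 412×6 = 153 + 2472 = 2625
L = 3416 / 2625 × 100 = 130.1333
Paasche component (current-period weights):
ΣP(t=1)Q(t=1) = 3×40 + 517×8 = 120 + 4136 = 4256
ΣP(t=1)Q(t=0) = 3×51 + 517×6 = 153 + 3102 = 3255
P = 4256 / 3255 × 100 = 130.7527
Fisher = √(L × P) = √(130.1333 × 130.7527) = 130.4426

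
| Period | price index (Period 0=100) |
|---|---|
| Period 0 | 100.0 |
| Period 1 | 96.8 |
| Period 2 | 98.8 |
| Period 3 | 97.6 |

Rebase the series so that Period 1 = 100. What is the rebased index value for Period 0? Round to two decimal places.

Rebased(Period 0) = 100.0 / 96.8 × 100 = 103.3058

103.31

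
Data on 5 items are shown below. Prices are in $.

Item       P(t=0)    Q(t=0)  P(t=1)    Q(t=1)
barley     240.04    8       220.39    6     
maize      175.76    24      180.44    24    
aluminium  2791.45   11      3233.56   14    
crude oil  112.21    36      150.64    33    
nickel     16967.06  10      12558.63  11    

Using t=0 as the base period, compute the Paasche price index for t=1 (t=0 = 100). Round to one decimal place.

Paasche price index uses current-period quantities as weights.
ΣP(t=1)·Q(t=1) = 220.39×6 + 180.44×24 + 3233.56×14 + 150.64×33 + 12558.63×11 = 1322.34 + 4330.56 + 45269.84 + 4971.12 + 138144.93 = 194038.79
ΣP(t=0)·Q(t=1) = 240.04×6 + 175.76×24 + 2791.45×14 + 112.21×33 + 16967.06×11 = 1440.24 + 4218.24 + 39080.3 + 3702.93 + 186637.66 = 235079.37
Index = 194038.79 / 235079.37 × 100 = 82.5418

82.5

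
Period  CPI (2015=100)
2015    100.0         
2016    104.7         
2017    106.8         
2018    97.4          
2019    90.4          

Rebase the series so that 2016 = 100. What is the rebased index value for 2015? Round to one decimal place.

95.5

Rebased(2015) = 100.0 / 104.7 × 100 = 95.5110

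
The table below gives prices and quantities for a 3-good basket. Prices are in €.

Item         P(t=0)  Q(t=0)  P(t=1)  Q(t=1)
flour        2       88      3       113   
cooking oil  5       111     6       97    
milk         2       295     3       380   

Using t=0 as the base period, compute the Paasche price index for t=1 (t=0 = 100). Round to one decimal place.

Paasche price index uses current-period quantities as weights.
ΣP(t=1)·Q(t=1) = 3×113 + 6×97 + 3×380 = 339 + 582 + 1140 = 2061
ΣP(t=0)·Q(t=1) = 2×113 + 5×97 + 2×380 = 226 + 485 + 760 = 1471
Index = 2061 / 1471 × 100 = 140.1088

140.1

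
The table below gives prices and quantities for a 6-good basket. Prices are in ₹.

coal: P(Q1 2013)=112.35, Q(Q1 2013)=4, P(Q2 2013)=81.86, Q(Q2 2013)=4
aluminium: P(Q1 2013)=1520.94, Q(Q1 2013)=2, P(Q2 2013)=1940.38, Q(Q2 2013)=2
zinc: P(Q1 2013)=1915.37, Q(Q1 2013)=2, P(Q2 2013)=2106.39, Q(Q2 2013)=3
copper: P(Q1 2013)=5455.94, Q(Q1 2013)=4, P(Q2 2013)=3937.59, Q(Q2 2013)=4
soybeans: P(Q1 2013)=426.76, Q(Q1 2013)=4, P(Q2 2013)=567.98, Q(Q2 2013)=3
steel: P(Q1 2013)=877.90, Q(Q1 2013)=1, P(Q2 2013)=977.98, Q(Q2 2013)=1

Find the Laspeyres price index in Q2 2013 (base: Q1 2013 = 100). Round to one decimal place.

Laspeyres price index uses base-period quantities as weights.
ΣP(Q2 2013)·Q(Q1 2013) = 81.86×4 + 1940.38×2 + 2106.39×2 + 3937.59×4 + 567.98×4 + 977.98×1 = 327.44 + 3880.76 + 4212.78 + 15750.36 + 2271.92 + 977.98 = 27421.24
ΣP(Q1 2013)·Q(Q1 2013) = 112.35×4 + 1520.94×2 + 1915.37×2 + 5455.94×4 + 426.76×4 + 877.90×1 = 449.4 + 3041.88 + 3830.74 + 21823.76 + 1707.04 + 877.9 = 31730.72
Index = 27421.24 / 31730.72 × 100 = 86.4186

86.4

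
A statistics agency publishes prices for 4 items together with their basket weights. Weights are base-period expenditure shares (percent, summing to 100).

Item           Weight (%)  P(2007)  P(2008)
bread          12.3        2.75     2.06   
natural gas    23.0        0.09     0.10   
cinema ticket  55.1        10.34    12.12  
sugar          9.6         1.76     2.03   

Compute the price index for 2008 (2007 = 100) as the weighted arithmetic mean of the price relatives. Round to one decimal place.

bread: 12.3 × (2.06/2.75) = 12.3 × 0.749091 = 9.2138
natural gas: 23.0 × (0.10/0.09) = 23.0 × 1.111111 = 25.5556
cinema ticket: 55.1 × (12.12/10.34) = 55.1 × 1.172147 = 64.5853
sugar: 9.6 × (2.03/1.76) = 9.6 × 1.153409 = 11.0727
Index = Σ wᵢ·(p₁ᵢ/p₀ᵢ) = 9.2138 + 25.5556 + 64.5853 + 11.0727 = 110.4274

110.4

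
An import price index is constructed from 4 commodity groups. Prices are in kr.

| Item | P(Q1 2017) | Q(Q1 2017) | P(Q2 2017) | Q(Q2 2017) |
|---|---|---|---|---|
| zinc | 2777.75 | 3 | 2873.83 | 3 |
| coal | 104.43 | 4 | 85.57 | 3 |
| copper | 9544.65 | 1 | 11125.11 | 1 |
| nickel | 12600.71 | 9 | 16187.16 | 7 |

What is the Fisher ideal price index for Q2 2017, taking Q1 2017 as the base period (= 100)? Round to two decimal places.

125.58

Laspeyres component (base-period weights):
ΣP(Q2 2017)Q(Q1 2017) = 2873.83×3 + 85.57×4 + 11125.11×1 + 16187.16×9 = 8621.49 + 342.28 + 11125.11 + 145684.44 = 165773.32
ΣP(Q1 2017)Q(Q1 2017) = 2777.75×3 + 104.43×4 + 9544.65×1 + 12600.71×9 = 8333.25 + 417.72 + 9544.65 + 113406.39 = 131702.01
L = 165773.32 / 131702.01 × 100 = 125.8700
Paasche component (current-period weights):
ΣP(Q2 2017)Q(Q2 2017) = 2873.83×3 + 85.57×3 + 11125.11×1 + 16187.16×7 = 8621.49 + 256.71 + 11125.11 + 113310.12 = 133313.43
ΣP(Q1 2017)Q(Q2 2017) = 2777.75×3 + 104.43×3 + 9544.65×1 + 12600.71×7 = 8333.25 + 313.29 + 9544.65 + 88204.97 = 106396.16
P = 133313.43 / 106396.16 × 100 = 125.2991
Fisher = √(L × P) = √(125.8700 × 125.2991) = 125.5842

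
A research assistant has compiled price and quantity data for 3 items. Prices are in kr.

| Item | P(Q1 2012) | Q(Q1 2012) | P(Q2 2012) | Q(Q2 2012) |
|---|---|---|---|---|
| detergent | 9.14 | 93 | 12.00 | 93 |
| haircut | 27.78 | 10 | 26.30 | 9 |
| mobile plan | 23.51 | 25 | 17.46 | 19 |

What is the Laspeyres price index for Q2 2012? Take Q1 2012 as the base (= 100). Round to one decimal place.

105.8

Laspeyres price index uses base-period quantities as weights.
ΣP(Q2 2012)·Q(Q1 2012) = 12.00×93 + 26.30×10 + 17.46×25 = 1116 + 263 + 436.5 = 1815.5
ΣP(Q1 2012)·Q(Q1 2012) = 9.14×93 + 27.78×10 + 23.51×25 = 850.02 + 277.8 + 587.75 = 1715.57
Index = 1815.5 / 1715.57 × 100 = 105.8249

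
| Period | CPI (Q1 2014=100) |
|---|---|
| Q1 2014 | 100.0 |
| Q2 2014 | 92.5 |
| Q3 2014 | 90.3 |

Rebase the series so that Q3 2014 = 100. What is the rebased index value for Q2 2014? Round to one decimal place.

Rebased(Q2 2014) = 92.5 / 90.3 × 100 = 102.4363

102.4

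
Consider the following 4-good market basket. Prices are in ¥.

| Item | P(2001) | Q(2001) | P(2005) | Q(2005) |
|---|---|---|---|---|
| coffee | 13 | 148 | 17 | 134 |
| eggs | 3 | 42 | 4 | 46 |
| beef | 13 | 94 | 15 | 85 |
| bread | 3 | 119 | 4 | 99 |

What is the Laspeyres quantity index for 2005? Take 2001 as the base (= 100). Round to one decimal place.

Laspeyres quantity index uses base-period prices as weights.
ΣP(2001)·Q(2005) = 13×134 + 3×46 + 13×85 + 3×99 = 1742 + 138 + 1105 + 297 = 3282
ΣP(2001)·Q(2001) = 13×148 + 3×42 + 13×94 + 3×119 = 1924 + 126 + 1222 + 357 = 3629
Index = 3282 / 3629 × 100 = 90.4381

90.4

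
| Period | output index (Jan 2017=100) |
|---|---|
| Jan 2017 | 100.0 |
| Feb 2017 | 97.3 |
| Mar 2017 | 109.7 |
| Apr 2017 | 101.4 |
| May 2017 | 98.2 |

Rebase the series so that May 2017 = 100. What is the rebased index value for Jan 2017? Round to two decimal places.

101.83

Rebased(Jan 2017) = 100.0 / 98.2 × 100 = 101.8330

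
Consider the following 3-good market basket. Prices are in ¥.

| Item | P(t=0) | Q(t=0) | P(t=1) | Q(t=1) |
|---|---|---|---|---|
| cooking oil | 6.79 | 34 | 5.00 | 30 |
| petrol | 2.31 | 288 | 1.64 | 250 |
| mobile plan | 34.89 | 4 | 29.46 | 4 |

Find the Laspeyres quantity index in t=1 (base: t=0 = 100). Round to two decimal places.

Laspeyres quantity index uses base-period prices as weights.
ΣP(t=0)·Q(t=1) = 6.79×30 + 2.31×250 + 34.89×4 = 203.7 + 577.5 + 139.56 = 920.76
ΣP(t=0)·Q(t=0) = 6.79×34 + 2.31×288 + 34.89×4 = 230.86 + 665.28 + 139.56 = 1035.7
Index = 920.76 / 1035.7 × 100 = 88.9022

88.90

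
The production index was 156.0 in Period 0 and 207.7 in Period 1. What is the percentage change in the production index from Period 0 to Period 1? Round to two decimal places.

Change = (207.7 − 156.0) / 156.0 × 100
       = 51.7 / 156.0 × 100 = 33.1410%

33.14%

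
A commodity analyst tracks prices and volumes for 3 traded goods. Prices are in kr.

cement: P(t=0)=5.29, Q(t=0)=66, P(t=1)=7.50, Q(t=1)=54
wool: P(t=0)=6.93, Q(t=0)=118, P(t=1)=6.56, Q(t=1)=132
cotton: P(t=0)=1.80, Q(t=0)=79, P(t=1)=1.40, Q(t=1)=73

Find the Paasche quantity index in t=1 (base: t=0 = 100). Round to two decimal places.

99.52

Paasche quantity index uses current-period prices as weights.
ΣP(t=1)·Q(t=1) = 7.50×54 + 6.56×132 + 1.40×73 = 405 + 865.92 + 102.2 = 1373.12
ΣP(t=1)·Q(t=0) = 7.50×66 + 6.56×118 + 1.40×79 = 495 + 774.08 + 110.6 = 1379.68
Index = 1373.12 / 1379.68 × 100 = 99.5245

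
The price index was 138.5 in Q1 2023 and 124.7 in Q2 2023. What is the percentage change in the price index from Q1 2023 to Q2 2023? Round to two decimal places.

Change = (124.7 − 138.5) / 138.5 × 100
       = -13.8 / 138.5 × 100 = -9.9639%

-9.96%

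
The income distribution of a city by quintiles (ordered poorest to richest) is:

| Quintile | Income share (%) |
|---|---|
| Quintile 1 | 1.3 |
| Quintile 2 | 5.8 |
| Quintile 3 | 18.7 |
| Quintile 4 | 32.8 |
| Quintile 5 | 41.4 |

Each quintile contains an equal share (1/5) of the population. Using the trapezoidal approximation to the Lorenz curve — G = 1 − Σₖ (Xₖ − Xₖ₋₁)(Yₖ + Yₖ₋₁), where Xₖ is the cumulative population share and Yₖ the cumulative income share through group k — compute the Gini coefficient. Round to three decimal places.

Cumulative income shares Yₖ: 0.0130, 0.0710, 0.2580, 0.5860, 1.0000
Σ (Xₖ−Xₖ₋₁)(Yₖ+Yₖ₋₁) = (1/5)(0.0130+0.0000) + (1/5)(0.0710+0.0130) + (1/5)(0.2580+0.0710) + (1/5)(0.5860+0.2580) + (1/5)(1.0000+0.5860)
  = 0.0026 + 0.0168 + 0.0658 + 0.1688 + 0.3172 = 0.5712
G = 1 − 0.5712 = 0.4288

0.429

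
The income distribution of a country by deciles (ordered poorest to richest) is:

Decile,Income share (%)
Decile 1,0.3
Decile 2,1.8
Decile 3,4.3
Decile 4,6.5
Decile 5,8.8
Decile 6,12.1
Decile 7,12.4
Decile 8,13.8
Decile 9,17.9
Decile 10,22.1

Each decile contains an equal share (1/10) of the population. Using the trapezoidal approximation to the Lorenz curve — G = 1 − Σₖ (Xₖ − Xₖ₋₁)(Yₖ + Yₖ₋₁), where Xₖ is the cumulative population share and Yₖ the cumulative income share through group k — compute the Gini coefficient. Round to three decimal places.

0.377

Cumulative income shares Yₖ: 0.0030, 0.0210, 0.0640, 0.1290, 0.2170, 0.3380, 0.4620, 0.6000, 0.7790, 1.0000
Σ (Xₖ−Xₖ₋₁)(Yₖ+Yₖ₋₁) = (1/10)(0.0030+0.0000) + (1/10)(0.0210+0.0030) + (1/10)(0.0640+0.0210) + (1/10)(0.1290+0.0640) + (1/10)(0.2170+0.1290) + (1/10)(0.3380+0.2170) + (1/10)(0.4620+0.3380) + (1/10)(0.6000+0.4620) + (1/10)(0.7790+0.6000) + (1/10)(1.0000+0.7790)
  = 0.0003 + 0.0024 + 0.0085 + 0.0193 + 0.0346 + 0.0555 + 0.0800 + 0.1062 + 0.1379 + 0.1779 = 0.6226
G = 1 − 0.6226 = 0.3774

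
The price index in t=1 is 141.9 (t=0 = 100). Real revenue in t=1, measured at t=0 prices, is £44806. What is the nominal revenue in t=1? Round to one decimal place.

63579.7

Nominal = Real × (Index/100) = 44806 × (141.9/100)
        = 44806 × 1.419 = 63579.7140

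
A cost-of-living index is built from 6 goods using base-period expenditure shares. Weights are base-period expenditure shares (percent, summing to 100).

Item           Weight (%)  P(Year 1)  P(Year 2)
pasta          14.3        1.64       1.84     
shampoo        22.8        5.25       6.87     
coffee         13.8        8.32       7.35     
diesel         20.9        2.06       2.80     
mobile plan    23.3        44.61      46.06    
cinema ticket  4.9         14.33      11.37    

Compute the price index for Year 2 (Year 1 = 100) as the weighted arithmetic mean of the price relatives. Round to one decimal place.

114.4

pasta: 14.3 × (1.84/1.64) = 14.3 × 1.121951 = 16.0439
shampoo: 22.8 × (6.87/5.25) = 22.8 × 1.308571 = 29.8354
coffee: 13.8 × (7.35/8.32) = 13.8 × 0.883413 = 12.1911
diesel: 20.9 × (2.80/2.06) = 20.9 × 1.359223 = 28.4078
mobile plan: 23.3 × (46.06/44.61) = 23.3 × 1.032504 = 24.0573
cinema ticket: 4.9 × (11.37/14.33) = 4.9 × 0.793440 = 3.8879
Index = Σ wᵢ·(p₁ᵢ/p₀ᵢ) = 16.0439 + 29.8354 + 12.1911 + 28.4078 + 24.0573 + 3.8879 = 114.4234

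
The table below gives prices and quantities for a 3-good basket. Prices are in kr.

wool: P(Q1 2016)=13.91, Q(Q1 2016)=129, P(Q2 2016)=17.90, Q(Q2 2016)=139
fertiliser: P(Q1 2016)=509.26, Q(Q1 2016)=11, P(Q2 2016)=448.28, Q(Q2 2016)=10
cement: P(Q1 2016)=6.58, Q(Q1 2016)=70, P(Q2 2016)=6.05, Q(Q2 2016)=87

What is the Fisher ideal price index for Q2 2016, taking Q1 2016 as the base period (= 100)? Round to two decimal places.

98.10

Laspeyres component (base-period weights):
ΣP(Q2 2016)Q(Q1 2016) = 17.90×129 + 448.28×11 + 6.05×70 = 2309.1 + 4931.08 + 423.5 = 7663.68
ΣP(Q1 2016)Q(Q1 2016) = 13.91×129 + 509.26×11 + 6.58×70 = 1794.39 + 5601.86 + 460.6 = 7856.85
L = 7663.68 / 7856.85 × 100 = 97.5414
Paasche component (current-period weights):
ΣP(Q2 2016)Q(Q2 2016) = 17.90×139 + 448.28×10 + 6.05×87 = 2488.1 + 4482.8 + 526.35 = 7497.25
ΣP(Q1 2016)Q(Q2 2016) = 13.91×139 + 509.26×10 + 6.58×87 = 1933.49 + 5092.6 + 572.46 = 7598.55
P = 7497.25 / 7598.55 × 100 = 98.6669
Fisher = √(L × P) = √(97.5414 × 98.6669) = 98.1025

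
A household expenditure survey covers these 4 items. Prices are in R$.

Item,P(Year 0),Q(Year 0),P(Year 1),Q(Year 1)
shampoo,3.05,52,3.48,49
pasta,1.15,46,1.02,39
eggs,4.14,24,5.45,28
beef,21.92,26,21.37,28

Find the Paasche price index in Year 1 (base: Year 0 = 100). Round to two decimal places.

Paasche price index uses current-period quantities as weights.
ΣP(Year 1)·Q(Year 1) = 3.48×49 + 1.02×39 + 5.45×28 + 21.37×28 = 170.52 + 39.78 + 152.6 + 598.36 = 961.26
ΣP(Year 0)·Q(Year 1) = 3.05×49 + 1.15×39 + 4.14×28 + 21.92×28 = 149.45 + 44.85 + 115.92 + 613.76 = 923.98
Index = 961.26 / 923.98 × 100 = 104.0347

104.03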